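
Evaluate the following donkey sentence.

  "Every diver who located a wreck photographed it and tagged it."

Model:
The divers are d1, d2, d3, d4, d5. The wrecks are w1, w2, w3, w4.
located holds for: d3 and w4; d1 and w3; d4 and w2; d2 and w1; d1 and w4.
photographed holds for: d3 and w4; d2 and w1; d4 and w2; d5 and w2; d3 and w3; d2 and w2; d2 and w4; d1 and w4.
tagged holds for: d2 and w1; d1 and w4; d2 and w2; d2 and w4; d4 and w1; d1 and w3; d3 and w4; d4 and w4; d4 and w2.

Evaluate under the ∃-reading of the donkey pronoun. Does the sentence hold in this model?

"it" takes "a wreck" as antecedent — a donkey pronoun bound across the clause boundary.
Weak reading: every diver d with some located-wreck has at least one located-wreck w such that photographed(d,w) ∧ tagged(d,w).
Per diver: d1:✓  d2:✓  d3:✓  d4:✓
Every diver in the restrictor has a witness.

True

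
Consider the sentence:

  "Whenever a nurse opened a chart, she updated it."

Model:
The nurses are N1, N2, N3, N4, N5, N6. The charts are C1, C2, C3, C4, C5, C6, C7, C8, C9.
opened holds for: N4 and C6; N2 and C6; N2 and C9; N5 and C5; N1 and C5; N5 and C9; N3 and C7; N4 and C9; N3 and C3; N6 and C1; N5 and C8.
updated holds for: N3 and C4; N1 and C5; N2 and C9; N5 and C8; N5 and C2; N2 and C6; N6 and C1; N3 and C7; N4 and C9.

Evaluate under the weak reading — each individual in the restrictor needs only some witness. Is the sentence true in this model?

True

"it" takes "a chart" as antecedent — a donkey pronoun bound across the clause boundary.
Weak reading: every nurse n with some opened-chart has at least one opened-chart c such that updated(n,c).
Per nurse: N1:✓  N2:✓  N3:✓  N4:✓  N5:✓  N6:✓
Every nurse in the restrictor has a witness.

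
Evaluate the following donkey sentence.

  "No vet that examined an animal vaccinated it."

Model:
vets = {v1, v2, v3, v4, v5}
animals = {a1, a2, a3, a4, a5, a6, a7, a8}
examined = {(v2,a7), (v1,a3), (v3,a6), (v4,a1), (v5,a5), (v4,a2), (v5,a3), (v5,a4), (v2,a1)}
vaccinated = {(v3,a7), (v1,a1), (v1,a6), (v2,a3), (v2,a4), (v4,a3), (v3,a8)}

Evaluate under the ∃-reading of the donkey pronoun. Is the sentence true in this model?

"it" takes "an animal" as antecedent — a donkey pronoun bound across the clause boundary.
Truth condition: for no (v,a) with examined(v,a) does vaccinated(v,a) hold.
Restrictor pairs — does the scope hold? (v1,a3):fails  (v2,a1):fails  (v2,a7):fails  (v3,a6):fails  (v4,a1):fails  (v4,a2):fails  (v5,a3):fails  (v5,a4):fails  (v5,a5):fails
Scope holds for no restrictor pair, so the sentence is true.

True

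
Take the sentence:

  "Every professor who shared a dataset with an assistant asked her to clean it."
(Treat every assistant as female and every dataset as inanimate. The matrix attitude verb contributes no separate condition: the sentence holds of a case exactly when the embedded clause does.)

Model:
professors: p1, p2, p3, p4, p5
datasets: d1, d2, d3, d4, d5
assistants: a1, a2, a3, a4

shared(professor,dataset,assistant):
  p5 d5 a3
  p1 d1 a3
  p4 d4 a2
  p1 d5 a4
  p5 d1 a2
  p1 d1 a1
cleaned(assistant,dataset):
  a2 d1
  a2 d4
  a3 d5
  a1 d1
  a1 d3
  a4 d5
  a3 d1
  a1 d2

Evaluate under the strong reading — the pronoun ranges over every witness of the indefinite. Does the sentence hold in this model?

True

"her" takes "an assistant" as antecedent and "it" takes "a dataset"; both are donkey pronouns co-varying with the restrictor.
Strong reading: for every (p,d,a) with shared(p,d,a), cleaned(a,d).
Restrictor triples: (p1,d1,a1)→cleaned(a1,d1) ✓  (p1,d1,a3)→cleaned(a3,d1) ✓  (p1,d5,a4)→cleaned(a4,d5) ✓  (p4,d4,a2)→cleaned(a2,d4) ✓  (p5,d1,a2)→cleaned(a2,d1) ✓  (p5,d5,a3)→cleaned(a3,d5) ✓
Every restrictor triple satisfies the scope.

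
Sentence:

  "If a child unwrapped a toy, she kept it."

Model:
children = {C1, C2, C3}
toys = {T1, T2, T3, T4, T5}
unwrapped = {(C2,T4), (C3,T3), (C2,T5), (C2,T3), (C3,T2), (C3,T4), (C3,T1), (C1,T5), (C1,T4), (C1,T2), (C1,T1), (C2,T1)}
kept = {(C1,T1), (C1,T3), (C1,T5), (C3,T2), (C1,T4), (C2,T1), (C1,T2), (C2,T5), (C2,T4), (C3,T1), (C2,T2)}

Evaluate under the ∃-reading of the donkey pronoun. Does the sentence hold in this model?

True

"it" takes "a toy" as antecedent — a donkey pronoun bound across the clause boundary.
Weak reading: every child c with some unwrapped-toy has at least one unwrapped-toy t such that kept(c,t).
Per child: C1:✓  C2:✓  C3:✓
Every child in the restrictor has a witness.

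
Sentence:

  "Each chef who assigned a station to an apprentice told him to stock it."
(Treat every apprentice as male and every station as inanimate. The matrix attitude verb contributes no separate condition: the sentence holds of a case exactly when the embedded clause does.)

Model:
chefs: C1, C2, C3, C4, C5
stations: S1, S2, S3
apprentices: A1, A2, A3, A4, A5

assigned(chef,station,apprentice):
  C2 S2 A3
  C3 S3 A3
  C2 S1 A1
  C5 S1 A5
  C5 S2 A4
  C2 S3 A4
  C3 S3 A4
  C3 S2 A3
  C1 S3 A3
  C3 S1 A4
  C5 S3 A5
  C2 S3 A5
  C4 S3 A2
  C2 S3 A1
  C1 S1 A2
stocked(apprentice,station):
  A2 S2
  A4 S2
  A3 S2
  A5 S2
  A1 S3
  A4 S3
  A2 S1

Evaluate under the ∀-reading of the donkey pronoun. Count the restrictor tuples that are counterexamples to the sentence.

8

"him" takes "an apprentice" as antecedent and "it" takes "a station"; both are donkey pronouns co-varying with the restrictor.
Strong reading: for every (c,s,a) with assigned(c,s,a), stocked(a,s).
Restrictor triples: (C1,S1,A2)→stocked(A2,S1) ✓  (C1,S3,A3)→stocked(A3,S3) ✗  (C2,S1,A1)→stocked(A1,S1) ✗  (C2,S2,A3)→stocked(A3,S2) ✓  (C2,S3,A1)→stocked(A1,S3) ✓  (C2,S3,A4)→stocked(A4,S3) ✓  (C2,S3,A5)→stocked(A5,S3) ✗  (C3,S1,A4)→stocked(A4,S1) ✗  (C3,S2,A3)→stocked(A3,S2) ✓  (C3,S3,A3)→stocked(A3,S3) ✗  (C3,S3,A4)→stocked(A4,S3) ✓  (C4,S3,A2)→stocked(A2,S3) ✗  (C5,S1,A5)→stocked(A5,S1) ✗  (C5,S2,A4)→stocked(A4,S2) ✓  (C5,S3,A5)→stocked(A5,S3) ✗
Counterexamples (restrictor triples failing the scope): 8.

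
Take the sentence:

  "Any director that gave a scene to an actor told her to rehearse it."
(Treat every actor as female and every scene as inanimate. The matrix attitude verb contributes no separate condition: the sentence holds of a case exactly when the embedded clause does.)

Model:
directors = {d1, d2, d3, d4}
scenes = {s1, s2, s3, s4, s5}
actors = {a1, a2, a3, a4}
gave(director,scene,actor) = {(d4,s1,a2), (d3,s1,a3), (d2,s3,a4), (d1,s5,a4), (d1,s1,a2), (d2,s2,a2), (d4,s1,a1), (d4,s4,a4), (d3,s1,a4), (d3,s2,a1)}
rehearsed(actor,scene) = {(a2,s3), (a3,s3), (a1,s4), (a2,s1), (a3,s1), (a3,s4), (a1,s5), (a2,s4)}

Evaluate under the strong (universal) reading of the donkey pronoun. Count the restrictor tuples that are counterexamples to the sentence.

7

"her" takes "an actor" as antecedent and "it" takes "a scene"; both are donkey pronouns co-varying with the restrictor.
Strong reading: for every (d,s,a) with gave(d,s,a), rehearsed(a,s).
Restrictor triples: (d1,s1,a2)→rehearsed(a2,s1) ✓  (d1,s5,a4)→rehearsed(a4,s5) ✗  (d2,s2,a2)→rehearsed(a2,s2) ✗  (d2,s3,a4)→rehearsed(a4,s3) ✗  (d3,s1,a3)→rehearsed(a3,s1) ✓  (d3,s1,a4)→rehearsed(a4,s1) ✗  (d3,s2,a1)→rehearsed(a1,s2) ✗  (d4,s1,a1)→rehearsed(a1,s1) ✗  (d4,s1,a2)→rehearsed(a2,s1) ✓  (d4,s4,a4)→rehearsed(a4,s4) ✗
Counterexamples (restrictor triples failing the scope): 7.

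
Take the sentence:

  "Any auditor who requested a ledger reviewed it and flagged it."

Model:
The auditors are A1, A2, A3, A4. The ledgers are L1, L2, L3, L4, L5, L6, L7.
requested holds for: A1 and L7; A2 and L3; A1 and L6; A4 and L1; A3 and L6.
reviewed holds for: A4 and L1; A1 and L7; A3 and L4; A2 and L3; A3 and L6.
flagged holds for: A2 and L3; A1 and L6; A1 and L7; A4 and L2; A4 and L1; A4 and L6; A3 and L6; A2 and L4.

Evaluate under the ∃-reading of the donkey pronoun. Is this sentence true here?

True

"it" takes "a ledger" as antecedent — a donkey pronoun bound across the clause boundary.
Weak reading: every auditor a with some requested-ledger has at least one requested-ledger l such that reviewed(a,l) ∧ flagged(a,l).
Per auditor: A1:✓  A2:✓  A3:✓  A4:✓
Every auditor in the restrictor has a witness.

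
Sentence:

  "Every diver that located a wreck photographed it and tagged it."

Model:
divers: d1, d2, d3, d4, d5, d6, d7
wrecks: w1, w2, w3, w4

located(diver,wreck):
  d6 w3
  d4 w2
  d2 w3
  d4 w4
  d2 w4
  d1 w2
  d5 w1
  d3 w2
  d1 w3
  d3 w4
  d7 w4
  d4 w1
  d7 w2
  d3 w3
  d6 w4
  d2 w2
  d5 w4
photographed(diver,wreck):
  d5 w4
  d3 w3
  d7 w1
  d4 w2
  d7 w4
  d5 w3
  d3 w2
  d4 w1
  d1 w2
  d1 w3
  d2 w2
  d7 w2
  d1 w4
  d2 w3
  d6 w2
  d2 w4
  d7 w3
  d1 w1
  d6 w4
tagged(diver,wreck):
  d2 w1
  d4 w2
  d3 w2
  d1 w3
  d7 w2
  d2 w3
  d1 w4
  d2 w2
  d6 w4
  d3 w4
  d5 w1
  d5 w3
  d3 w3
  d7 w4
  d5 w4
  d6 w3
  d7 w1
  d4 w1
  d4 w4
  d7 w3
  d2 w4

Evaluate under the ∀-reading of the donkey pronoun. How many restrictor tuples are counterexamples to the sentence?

"it" takes "a wreck" as antecedent — a donkey pronoun bound across the clause boundary.
Strong reading: for every (d,w) with located(d,w), photographed(d,w) ∧ tagged(d,w).
Restrictor pairs: (d1,w2) ✗  (d1,w3) ✓  (d2,w2) ✓  (d2,w3) ✓  (d2,w4) ✓  (d3,w2) ✓  (d3,w3) ✓  (d3,w4) ✗  (d4,w1) ✓  (d4,w2) ✓  (d4,w4) ✗  (d5,w1) ✗  (d5,w4) ✓  (d6,w3) ✗  (d6,w4) ✓  (d7,w2) ✓  (d7,w4) ✓
Counterexamples (restrictor pairs failing the scope): 5.

5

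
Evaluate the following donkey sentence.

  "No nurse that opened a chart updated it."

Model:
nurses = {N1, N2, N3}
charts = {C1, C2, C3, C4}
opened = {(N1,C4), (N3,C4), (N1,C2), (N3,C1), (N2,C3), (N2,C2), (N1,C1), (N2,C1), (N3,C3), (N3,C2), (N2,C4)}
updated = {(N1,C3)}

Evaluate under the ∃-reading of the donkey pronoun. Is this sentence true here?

True

"it" takes "a chart" as antecedent — a donkey pronoun bound across the clause boundary.
Truth condition: for no (n,c) with opened(n,c) does updated(n,c) hold.
Restrictor pairs — does the scope hold? (N1,C1):fails  (N1,C2):fails  (N1,C4):fails  (N2,C1):fails  (N2,C2):fails  (N2,C3):fails  (N2,C4):fails  (N3,C1):fails  (N3,C2):fails  (N3,C3):fails  (N3,C4):fails
Scope holds for no restrictor pair, so the sentence is true.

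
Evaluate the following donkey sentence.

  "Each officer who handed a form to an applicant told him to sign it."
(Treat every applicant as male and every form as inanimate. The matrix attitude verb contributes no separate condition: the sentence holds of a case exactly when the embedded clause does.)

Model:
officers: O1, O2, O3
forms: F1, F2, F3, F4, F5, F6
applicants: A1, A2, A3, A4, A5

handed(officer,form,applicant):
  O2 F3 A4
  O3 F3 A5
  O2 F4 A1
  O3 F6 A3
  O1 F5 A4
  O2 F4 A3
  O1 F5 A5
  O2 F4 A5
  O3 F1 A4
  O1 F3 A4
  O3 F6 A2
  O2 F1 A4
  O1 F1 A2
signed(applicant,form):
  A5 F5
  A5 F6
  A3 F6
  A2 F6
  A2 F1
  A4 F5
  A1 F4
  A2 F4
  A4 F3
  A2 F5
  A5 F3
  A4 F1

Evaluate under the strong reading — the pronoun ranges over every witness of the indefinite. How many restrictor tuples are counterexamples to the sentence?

"him" takes "an applicant" as antecedent and "it" takes "a form"; both are donkey pronouns co-varying with the restrictor.
Strong reading: for every (o,f,a) with handed(o,f,a), signed(a,f).
Restrictor triples: (O1,F1,A2)→signed(A2,F1) ✓  (O1,F3,A4)→signed(A4,F3) ✓  (O1,F5,A4)→signed(A4,F5) ✓  (O1,F5,A5)→signed(A5,F5) ✓  (O2,F1,A4)→signed(A4,F1) ✓  (O2,F3,A4)→signed(A4,F3) ✓  (O2,F4,A1)→signed(A1,F4) ✓  (O2,F4,A3)→signed(A3,F4) ✗  (O2,F4,A5)→signed(A5,F4) ✗  (O3,F1,A4)→signed(A4,F1) ✓  (O3,F3,A5)→signed(A5,F3) ✓  (O3,F6,A2)→signed(A2,F6) ✓  (O3,F6,A3)→signed(A3,F6) ✓
Counterexamples (restrictor triples failing the scope): 2.

2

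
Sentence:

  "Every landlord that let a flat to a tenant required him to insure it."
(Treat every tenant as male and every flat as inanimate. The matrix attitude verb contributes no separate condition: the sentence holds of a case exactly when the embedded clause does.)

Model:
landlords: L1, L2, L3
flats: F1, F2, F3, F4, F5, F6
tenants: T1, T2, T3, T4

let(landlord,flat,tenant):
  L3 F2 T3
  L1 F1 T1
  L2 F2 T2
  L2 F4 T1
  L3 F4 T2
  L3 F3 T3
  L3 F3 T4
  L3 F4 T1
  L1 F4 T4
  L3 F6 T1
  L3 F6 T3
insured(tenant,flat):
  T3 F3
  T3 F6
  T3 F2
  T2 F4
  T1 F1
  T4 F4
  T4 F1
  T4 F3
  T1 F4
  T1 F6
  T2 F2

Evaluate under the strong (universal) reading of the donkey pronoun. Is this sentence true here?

True

"him" takes "a tenant" as antecedent and "it" takes "a flat"; both are donkey pronouns co-varying with the restrictor.
Strong reading: for every (l,f,t) with let(l,f,t), insured(t,f).
Restrictor triples: (L1,F1,T1)→insured(T1,F1) ✓  (L1,F4,T4)→insured(T4,F4) ✓  (L2,F2,T2)→insured(T2,F2) ✓  (L2,F4,T1)→insured(T1,F4) ✓  (L3,F2,T3)→insured(T3,F2) ✓  (L3,F3,T3)→insured(T3,F3) ✓  (L3,F3,T4)→insured(T4,F3) ✓  (L3,F4,T1)→insured(T1,F4) ✓  (L3,F4,T2)→insured(T2,F4) ✓  (L3,F6,T1)→insured(T1,F6) ✓  (L3,F6,T3)→insured(T3,F6) ✓
Every restrictor triple satisfies the scope.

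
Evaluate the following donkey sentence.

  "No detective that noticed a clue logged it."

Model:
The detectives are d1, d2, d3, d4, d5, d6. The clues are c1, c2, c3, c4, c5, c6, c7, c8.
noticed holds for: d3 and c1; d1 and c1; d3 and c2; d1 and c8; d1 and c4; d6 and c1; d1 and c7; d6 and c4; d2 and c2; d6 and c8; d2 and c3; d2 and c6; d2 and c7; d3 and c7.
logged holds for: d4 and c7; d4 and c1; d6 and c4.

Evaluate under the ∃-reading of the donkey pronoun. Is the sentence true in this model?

False

"it" takes "a clue" as antecedent — a donkey pronoun bound across the clause boundary.
Truth condition: for no (d,c) with noticed(d,c) does logged(d,c) hold.
Restrictor pairs — does the scope hold? (d1,c1):fails  (d1,c4):fails  (d1,c7):fails  (d1,c8):fails  (d2,c2):fails  (d2,c3):fails  (d2,c6):fails  (d2,c7):fails  (d3,c1):fails  (d3,c2):fails  (d3,c7):fails  (d6,c1):fails  (d6,c4):holds  (d6,c8):fails
Scope holds for 1 pair(s), so the sentence is false.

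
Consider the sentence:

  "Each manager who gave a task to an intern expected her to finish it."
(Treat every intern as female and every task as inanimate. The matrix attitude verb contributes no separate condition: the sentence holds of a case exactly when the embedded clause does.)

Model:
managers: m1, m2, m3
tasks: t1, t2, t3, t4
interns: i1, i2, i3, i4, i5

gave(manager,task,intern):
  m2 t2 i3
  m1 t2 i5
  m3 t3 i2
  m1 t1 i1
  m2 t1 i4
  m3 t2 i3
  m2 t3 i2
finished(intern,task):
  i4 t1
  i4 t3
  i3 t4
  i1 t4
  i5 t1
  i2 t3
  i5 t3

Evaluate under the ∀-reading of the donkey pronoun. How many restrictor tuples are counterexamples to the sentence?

4

"her" takes "an intern" as antecedent and "it" takes "a task"; both are donkey pronouns co-varying with the restrictor.
Strong reading: for every (m,t,i) with gave(m,t,i), finished(i,t).
Restrictor triples: (m1,t1,i1)→finished(i1,t1) ✗  (m1,t2,i5)→finished(i5,t2) ✗  (m2,t1,i4)→finished(i4,t1) ✓  (m2,t2,i3)→finished(i3,t2) ✗  (m2,t3,i2)→finished(i2,t3) ✓  (m3,t2,i3)→finished(i3,t2) ✗  (m3,t3,i2)→finished(i2,t3) ✓
Counterexamples (restrictor triples failing the scope): 4.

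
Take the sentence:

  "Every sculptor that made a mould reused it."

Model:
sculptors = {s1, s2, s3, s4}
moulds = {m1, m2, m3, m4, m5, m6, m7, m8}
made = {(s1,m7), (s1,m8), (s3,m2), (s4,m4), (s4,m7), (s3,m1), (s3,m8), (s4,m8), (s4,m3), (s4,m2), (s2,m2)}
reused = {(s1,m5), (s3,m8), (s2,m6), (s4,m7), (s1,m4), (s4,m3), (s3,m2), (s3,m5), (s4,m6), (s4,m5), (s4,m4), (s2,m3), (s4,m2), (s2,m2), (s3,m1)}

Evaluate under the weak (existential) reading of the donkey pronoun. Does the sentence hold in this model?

"it" takes "a mould" as antecedent — a donkey pronoun bound across the clause boundary.
Weak reading: every sculptor s with some made-mould has at least one made-mould m such that reused(s,m).
Per sculptor: s1:✗  s2:✓  s3:✓  s4:✓
s1 has no witness among its made-moulds.

False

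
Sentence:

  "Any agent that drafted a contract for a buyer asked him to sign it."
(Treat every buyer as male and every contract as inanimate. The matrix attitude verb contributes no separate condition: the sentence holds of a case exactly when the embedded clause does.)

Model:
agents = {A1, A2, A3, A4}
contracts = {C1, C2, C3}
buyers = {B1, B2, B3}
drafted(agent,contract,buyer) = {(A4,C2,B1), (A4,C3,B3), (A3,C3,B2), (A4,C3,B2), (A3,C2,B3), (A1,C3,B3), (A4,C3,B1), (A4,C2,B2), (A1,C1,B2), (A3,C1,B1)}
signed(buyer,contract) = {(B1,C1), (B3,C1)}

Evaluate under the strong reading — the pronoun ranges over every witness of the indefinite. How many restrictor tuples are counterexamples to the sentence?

"him" takes "a buyer" as antecedent and "it" takes "a contract"; both are donkey pronouns co-varying with the restrictor.
Strong reading: for every (a,c,b) with drafted(a,c,b), signed(b,c).
Restrictor triples: (A1,C1,B2)→signed(B2,C1) ✗  (A1,C3,B3)→signed(B3,C3) ✗  (A3,C1,B1)→signed(B1,C1) ✓  (A3,C2,B3)→signed(B3,C2) ✗  (A3,C3,B2)→signed(B2,C3) ✗  (A4,C2,B1)→signed(B1,C2) ✗  (A4,C2,B2)→signed(B2,C2) ✗  (A4,C3,B1)→signed(B1,C3) ✗  (A4,C3,B2)→signed(B2,C3) ✗  (A4,C3,B3)→signed(B3,C3) ✗
Counterexamples (restrictor triples failing the scope): 9.

9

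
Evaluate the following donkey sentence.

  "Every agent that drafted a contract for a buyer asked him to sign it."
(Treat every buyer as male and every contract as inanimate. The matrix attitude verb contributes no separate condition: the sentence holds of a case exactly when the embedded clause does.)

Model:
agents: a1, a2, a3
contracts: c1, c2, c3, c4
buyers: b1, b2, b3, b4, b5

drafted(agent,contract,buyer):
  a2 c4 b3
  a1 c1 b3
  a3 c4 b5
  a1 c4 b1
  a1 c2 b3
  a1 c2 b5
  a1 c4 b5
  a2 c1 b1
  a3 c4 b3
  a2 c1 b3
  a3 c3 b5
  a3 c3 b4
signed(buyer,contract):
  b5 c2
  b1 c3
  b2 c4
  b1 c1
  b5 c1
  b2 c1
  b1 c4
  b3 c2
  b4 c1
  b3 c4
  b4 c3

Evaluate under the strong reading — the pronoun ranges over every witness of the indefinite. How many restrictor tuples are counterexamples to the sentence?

"him" takes "a buyer" as antecedent and "it" takes "a contract"; both are donkey pronouns co-varying with the restrictor.
Strong reading: for every (a,c,b) with drafted(a,c,b), signed(b,c).
Restrictor triples: (a1,c1,b3)→signed(b3,c1) ✗  (a1,c2,b3)→signed(b3,c2) ✓  (a1,c2,b5)→signed(b5,c2) ✓  (a1,c4,b1)→signed(b1,c4) ✓  (a1,c4,b5)→signed(b5,c4) ✗  (a2,c1,b1)→signed(b1,c1) ✓  (a2,c1,b3)→signed(b3,c1) ✗  (a2,c4,b3)→signed(b3,c4) ✓  (a3,c3,b4)→signed(b4,c3) ✓  (a3,c3,b5)→signed(b5,c3) ✗  (a3,c4,b3)→signed(b3,c4) ✓  (a3,c4,b5)→signed(b5,c4) ✗
Counterexamples (restrictor triples failing the scope): 5.

5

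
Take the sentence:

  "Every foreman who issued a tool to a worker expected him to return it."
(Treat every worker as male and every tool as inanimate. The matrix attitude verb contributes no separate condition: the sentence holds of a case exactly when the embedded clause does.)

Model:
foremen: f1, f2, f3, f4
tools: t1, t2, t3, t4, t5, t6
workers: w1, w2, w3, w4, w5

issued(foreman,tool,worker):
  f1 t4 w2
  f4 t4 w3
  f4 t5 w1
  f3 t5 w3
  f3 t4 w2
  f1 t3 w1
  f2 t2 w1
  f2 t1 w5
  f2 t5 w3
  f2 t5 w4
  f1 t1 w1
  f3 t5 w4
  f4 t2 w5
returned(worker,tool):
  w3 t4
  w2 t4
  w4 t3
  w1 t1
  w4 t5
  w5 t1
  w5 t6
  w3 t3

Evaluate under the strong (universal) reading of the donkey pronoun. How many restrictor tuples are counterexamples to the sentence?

"him" takes "a worker" as antecedent and "it" takes "a tool"; both are donkey pronouns co-varying with the restrictor.
Strong reading: for every (f,t,w) with issued(f,t,w), returned(w,t).
Restrictor triples: (f1,t1,w1)→returned(w1,t1) ✓  (f1,t3,w1)→returned(w1,t3) ✗  (f1,t4,w2)→returned(w2,t4) ✓  (f2,t1,w5)→returned(w5,t1) ✓  (f2,t2,w1)→returned(w1,t2) ✗  (f2,t5,w3)→returned(w3,t5) ✗  (f2,t5,w4)→returned(w4,t5) ✓  (f3,t4,w2)→returned(w2,t4) ✓  (f3,t5,w3)→returned(w3,t5) ✗  (f3,t5,w4)→returned(w4,t5) ✓  (f4,t2,w5)→returned(w5,t2) ✗  (f4,t4,w3)→returned(w3,t4) ✓  (f4,t5,w1)→returned(w1,t5) ✗
Counterexamples (restrictor triples failing the scope): 6.

6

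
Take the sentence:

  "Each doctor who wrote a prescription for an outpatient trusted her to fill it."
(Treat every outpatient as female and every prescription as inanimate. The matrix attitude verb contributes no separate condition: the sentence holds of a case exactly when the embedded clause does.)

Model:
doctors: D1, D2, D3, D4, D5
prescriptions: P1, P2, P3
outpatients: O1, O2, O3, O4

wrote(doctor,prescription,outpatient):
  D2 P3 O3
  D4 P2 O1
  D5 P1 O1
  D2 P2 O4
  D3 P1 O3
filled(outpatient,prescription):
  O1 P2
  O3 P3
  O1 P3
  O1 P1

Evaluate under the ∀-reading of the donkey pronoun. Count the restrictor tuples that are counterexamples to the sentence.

"her" takes "an outpatient" as antecedent and "it" takes "a prescription"; both are donkey pronouns co-varying with the restrictor.
Strong reading: for every (d,p,o) with wrote(d,p,o), filled(o,p).
Restrictor triples: (D2,P2,O4)→filled(O4,P2) ✗  (D2,P3,O3)→filled(O3,P3) ✓  (D3,P1,O3)→filled(O3,P1) ✗  (D4,P2,O1)→filled(O1,P2) ✓  (D5,P1,O1)→filled(O1,P1) ✓
Counterexamples (restrictor triples failing the scope): 2.

2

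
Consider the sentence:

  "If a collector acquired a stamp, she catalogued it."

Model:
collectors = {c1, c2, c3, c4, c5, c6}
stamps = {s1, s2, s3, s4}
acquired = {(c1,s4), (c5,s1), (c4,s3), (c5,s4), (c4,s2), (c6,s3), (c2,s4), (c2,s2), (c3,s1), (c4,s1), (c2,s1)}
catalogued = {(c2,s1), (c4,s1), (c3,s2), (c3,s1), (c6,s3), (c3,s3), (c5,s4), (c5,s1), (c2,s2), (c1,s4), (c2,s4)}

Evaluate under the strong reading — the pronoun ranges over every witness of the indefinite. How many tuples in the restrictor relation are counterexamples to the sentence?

"it" takes "a stamp" as antecedent — a donkey pronoun bound across the clause boundary.
Strong reading: for every (c,s) with acquired(c,s), catalogued(c,s).
Restrictor pairs: (c1,s4) ✓  (c2,s1) ✓  (c2,s2) ✓  (c2,s4) ✓  (c3,s1) ✓  (c4,s1) ✓  (c4,s2) ✗  (c4,s3) ✗  (c5,s1) ✓  (c5,s4) ✓  (c6,s3) ✓
Counterexamples (restrictor pairs failing the scope): 2.

2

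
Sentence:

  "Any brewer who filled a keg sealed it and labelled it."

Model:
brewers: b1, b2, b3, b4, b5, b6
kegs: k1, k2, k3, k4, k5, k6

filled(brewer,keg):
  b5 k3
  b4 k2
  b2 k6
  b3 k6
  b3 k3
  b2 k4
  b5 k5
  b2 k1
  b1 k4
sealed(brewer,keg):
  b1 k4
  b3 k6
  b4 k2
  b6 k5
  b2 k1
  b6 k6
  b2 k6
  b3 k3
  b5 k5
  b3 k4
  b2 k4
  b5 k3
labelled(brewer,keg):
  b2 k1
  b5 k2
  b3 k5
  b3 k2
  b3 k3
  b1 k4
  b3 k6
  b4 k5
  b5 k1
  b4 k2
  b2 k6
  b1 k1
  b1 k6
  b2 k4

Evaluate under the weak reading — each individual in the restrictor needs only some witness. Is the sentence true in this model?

"it" takes "a keg" as antecedent — a donkey pronoun bound across the clause boundary.
Weak reading: every brewer b with some filled-keg has at least one filled-keg k such that sealed(b,k) ∧ labelled(b,k).
Per brewer: b1:✓  b2:✓  b3:✓  b4:✓  b5:✗
b5 has no witness among its filled-kegs.

False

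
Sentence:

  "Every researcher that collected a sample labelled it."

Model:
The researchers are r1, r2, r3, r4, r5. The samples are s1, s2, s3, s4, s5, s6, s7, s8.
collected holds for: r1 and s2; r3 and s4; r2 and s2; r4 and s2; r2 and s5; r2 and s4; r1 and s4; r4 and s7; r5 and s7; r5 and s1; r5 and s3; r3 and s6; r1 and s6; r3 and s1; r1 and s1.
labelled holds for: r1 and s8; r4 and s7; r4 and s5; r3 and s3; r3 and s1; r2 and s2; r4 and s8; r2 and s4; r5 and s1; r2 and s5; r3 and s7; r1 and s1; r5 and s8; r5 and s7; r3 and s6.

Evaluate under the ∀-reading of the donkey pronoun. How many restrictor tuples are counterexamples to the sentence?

6

"it" takes "a sample" as antecedent — a donkey pronoun bound across the clause boundary.
Strong reading: for every (r,s) with collected(r,s), labelled(r,s).
Restrictor pairs: (r1,s1) ✓  (r1,s2) ✗  (r1,s4) ✗  (r1,s6) ✗  (r2,s2) ✓  (r2,s4) ✓  (r2,s5) ✓  (r3,s1) ✓  (r3,s4) ✗  (r3,s6) ✓  (r4,s2) ✗  (r4,s7) ✓  (r5,s1) ✓  (r5,s3) ✗  (r5,s7) ✓
Counterexamples (restrictor pairs failing the scope): 6.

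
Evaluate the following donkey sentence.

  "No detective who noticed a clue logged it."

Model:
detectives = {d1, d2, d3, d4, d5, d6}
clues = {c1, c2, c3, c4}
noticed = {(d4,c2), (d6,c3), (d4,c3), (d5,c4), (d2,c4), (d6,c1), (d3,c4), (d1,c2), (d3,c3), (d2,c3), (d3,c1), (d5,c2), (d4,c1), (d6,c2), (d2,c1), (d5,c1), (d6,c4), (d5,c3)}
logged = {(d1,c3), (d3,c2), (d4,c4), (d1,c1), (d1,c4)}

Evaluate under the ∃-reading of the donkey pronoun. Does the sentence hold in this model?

True

"it" takes "a clue" as antecedent — a donkey pronoun bound across the clause boundary.
Truth condition: for no (d,c) with noticed(d,c) does logged(d,c) hold.
Restrictor pairs — does the scope hold? (d1,c2):fails  (d2,c1):fails  (d2,c3):fails  (d2,c4):fails  (d3,c1):fails  (d3,c3):fails  (d3,c4):fails  (d4,c1):fails  (d4,c2):fails  (d4,c3):fails  (d5,c1):fails  (d5,c2):fails  (d5,c3):fails  (d5,c4):fails  (d6,c1):fails  (d6,c2):fails  (d6,c3):fails  (d6,c4):fails
Scope holds for no restrictor pair, so the sentence is true.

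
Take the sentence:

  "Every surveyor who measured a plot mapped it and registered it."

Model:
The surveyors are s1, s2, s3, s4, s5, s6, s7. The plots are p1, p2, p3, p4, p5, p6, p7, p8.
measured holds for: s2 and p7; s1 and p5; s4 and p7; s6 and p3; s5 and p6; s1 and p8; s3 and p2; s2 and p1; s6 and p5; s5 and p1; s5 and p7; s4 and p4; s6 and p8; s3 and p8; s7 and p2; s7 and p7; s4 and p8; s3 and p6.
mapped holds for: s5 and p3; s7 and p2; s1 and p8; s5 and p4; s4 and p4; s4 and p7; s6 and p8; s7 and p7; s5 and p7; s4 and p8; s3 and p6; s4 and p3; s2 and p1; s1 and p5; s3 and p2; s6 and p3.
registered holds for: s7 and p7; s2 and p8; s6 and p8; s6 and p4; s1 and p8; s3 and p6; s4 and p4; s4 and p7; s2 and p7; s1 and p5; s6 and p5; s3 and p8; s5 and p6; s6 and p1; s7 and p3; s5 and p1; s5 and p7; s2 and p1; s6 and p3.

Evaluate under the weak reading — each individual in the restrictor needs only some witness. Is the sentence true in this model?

"it" takes "a plot" as antecedent — a donkey pronoun bound across the clause boundary.
Weak reading: every surveyor s with some measured-plot has at least one measured-plot p such that mapped(s,p) ∧ registered(s,p).
Per surveyor: s1:✓  s2:✓  s3:✓  s4:✓  s5:✓  s6:✓  s7:✓
Every surveyor in the restrictor has a witness.

True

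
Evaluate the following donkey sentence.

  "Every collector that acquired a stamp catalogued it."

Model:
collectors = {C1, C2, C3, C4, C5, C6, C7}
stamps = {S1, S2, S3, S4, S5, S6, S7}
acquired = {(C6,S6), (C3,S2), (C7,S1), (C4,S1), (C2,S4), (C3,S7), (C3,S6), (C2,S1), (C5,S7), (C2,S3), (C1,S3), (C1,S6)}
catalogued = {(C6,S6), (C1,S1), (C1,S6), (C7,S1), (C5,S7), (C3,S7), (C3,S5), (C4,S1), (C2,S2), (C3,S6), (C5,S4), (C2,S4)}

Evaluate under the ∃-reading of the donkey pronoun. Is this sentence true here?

"it" takes "a stamp" as antecedent — a donkey pronoun bound across the clause boundary.
Weak reading: every collector c with some acquired-stamp has at least one acquired-stamp s such that catalogued(c,s).
Per collector: C1:✓  C2:✓  C3:✓  C4:✓  C5:✓  C6:✓  C7:✓
Every collector in the restrictor has a witness.

True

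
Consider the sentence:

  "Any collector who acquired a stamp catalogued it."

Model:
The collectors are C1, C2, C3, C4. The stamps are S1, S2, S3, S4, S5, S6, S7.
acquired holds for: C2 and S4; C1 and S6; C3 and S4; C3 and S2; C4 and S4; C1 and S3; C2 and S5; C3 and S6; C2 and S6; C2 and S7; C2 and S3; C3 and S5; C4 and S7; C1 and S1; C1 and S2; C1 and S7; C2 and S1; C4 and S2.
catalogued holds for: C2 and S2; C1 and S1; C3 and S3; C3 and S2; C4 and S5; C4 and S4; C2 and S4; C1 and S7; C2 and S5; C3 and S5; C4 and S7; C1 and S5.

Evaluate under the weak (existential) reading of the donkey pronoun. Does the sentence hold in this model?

"it" takes "a stamp" as antecedent — a donkey pronoun bound across the clause boundary.
Weak reading: every collector c with some acquired-stamp has at least one acquired-stamp s such that catalogued(c,s).
Per collector: C1:✓  C2:✓  C3:✓  C4:✓
Every collector in the restrictor has a witness.

True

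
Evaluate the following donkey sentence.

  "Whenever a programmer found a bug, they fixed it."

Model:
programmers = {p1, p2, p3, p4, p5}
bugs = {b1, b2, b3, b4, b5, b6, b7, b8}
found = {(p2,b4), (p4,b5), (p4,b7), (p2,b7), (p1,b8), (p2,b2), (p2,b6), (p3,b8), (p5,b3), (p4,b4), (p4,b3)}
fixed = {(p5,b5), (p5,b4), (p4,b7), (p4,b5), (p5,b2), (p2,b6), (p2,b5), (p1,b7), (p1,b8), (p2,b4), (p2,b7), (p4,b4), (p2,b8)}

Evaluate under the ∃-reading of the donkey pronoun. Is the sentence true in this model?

False

"it" takes "a bug" as antecedent — a donkey pronoun bound across the clause boundary.
Weak reading: every programmer p with some found-bug has at least one found-bug b such that fixed(p,b).
Per programmer: p1:✓  p2:✓  p3:✗  p4:✓  p5:✗
p3 has no witness among its found-bugs.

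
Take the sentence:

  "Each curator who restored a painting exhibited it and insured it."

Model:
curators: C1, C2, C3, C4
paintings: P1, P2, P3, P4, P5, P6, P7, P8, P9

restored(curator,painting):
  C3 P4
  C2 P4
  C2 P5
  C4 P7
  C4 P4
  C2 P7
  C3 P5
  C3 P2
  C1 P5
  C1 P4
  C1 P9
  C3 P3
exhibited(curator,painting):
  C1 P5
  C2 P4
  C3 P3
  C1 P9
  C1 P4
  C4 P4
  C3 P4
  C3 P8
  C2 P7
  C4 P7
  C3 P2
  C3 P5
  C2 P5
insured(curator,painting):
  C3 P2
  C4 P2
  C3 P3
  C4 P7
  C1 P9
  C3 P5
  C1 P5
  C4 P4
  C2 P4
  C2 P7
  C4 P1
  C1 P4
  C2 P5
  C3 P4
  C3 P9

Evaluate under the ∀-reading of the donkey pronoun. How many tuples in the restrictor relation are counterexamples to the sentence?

0

"it" takes "a painting" as antecedent — a donkey pronoun bound across the clause boundary.
Strong reading: for every (c,p) with restored(c,p), exhibited(c,p) ∧ insured(c,p).
Restrictor pairs: (C1,P4) ✓  (C1,P5) ✓  (C1,P9) ✓  (C2,P4) ✓  (C2,P5) ✓  (C2,P7) ✓  (C3,P2) ✓  (C3,P3) ✓  (C3,P4) ✓  (C3,P5) ✓  (C4,P4) ✓  (C4,P7) ✓
Counterexamples (restrictor pairs failing the scope): 0.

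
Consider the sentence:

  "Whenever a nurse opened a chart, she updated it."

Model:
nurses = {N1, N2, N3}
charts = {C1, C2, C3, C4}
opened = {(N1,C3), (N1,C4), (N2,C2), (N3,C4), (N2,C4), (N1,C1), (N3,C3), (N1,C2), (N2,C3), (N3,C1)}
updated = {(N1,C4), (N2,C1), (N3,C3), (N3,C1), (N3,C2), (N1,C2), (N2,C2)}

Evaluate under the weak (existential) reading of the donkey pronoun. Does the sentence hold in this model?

True

"it" takes "a chart" as antecedent — a donkey pronoun bound across the clause boundary.
Weak reading: every nurse n with some opened-chart has at least one opened-chart c such that updated(n,c).
Per nurse: N1:✓  N2:✓  N3:✓
Every nurse in the restrictor has a witness.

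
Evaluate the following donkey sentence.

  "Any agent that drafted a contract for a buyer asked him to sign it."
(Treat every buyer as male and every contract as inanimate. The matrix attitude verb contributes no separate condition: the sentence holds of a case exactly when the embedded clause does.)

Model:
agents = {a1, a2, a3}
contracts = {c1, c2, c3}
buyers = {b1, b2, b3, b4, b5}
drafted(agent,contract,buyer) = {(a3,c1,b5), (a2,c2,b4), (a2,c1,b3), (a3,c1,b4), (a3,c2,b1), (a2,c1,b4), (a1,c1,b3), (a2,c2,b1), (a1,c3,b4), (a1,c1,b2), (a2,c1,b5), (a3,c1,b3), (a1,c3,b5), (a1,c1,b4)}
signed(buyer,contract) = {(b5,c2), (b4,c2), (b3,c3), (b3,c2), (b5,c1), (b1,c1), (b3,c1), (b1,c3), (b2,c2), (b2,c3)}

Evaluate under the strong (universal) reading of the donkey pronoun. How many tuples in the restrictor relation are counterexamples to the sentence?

8

"him" takes "a buyer" as antecedent and "it" takes "a contract"; both are donkey pronouns co-varying with the restrictor.
Strong reading: for every (a,c,b) with drafted(a,c,b), signed(b,c).
Restrictor triples: (a1,c1,b2)→signed(b2,c1) ✗  (a1,c1,b3)→signed(b3,c1) ✓  (a1,c1,b4)→signed(b4,c1) ✗  (a1,c3,b4)→signed(b4,c3) ✗  (a1,c3,b5)→signed(b5,c3) ✗  (a2,c1,b3)→signed(b3,c1) ✓  (a2,c1,b4)→signed(b4,c1) ✗  (a2,c1,b5)→signed(b5,c1) ✓  (a2,c2,b1)→signed(b1,c2) ✗  (a2,c2,b4)→signed(b4,c2) ✓  (a3,c1,b3)→signed(b3,c1) ✓  (a3,c1,b4)→signed(b4,c1) ✗  (a3,c1,b5)→signed(b5,c1) ✓  (a3,c2,b1)→signed(b1,c2) ✗
Counterexamples (restrictor triples failing the scope): 8.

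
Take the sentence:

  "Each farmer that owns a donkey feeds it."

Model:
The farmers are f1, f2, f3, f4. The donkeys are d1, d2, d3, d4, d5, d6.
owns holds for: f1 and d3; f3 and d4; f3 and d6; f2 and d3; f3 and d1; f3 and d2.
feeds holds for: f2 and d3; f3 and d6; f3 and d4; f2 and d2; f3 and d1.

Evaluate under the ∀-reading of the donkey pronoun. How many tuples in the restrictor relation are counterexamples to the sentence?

2

"it" takes "a donkey" as antecedent — a donkey pronoun bound across the clause boundary.
Strong reading: for every (f,d) with owns(f,d), feeds(f,d).
Restrictor pairs: (f1,d3) ✗  (f2,d3) ✓  (f3,d1) ✓  (f3,d2) ✗  (f3,d4) ✓  (f3,d6) ✓
Counterexamples (restrictor pairs failing the scope): 2.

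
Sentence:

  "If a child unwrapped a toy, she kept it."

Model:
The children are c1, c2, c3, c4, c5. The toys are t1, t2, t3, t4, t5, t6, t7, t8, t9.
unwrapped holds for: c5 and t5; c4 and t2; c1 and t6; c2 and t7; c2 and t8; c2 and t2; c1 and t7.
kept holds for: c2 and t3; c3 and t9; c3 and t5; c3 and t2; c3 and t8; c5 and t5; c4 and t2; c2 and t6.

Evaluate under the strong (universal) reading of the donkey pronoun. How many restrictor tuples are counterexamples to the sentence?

5

"it" takes "a toy" as antecedent — a donkey pronoun bound across the clause boundary.
Strong reading: for every (c,t) with unwrapped(c,t), kept(c,t).
Restrictor pairs: (c1,t6) ✗  (c1,t7) ✗  (c2,t2) ✗  (c2,t7) ✗  (c2,t8) ✗  (c4,t2) ✓  (c5,t5) ✓
Counterexamples (restrictor pairs failing the scope): 5.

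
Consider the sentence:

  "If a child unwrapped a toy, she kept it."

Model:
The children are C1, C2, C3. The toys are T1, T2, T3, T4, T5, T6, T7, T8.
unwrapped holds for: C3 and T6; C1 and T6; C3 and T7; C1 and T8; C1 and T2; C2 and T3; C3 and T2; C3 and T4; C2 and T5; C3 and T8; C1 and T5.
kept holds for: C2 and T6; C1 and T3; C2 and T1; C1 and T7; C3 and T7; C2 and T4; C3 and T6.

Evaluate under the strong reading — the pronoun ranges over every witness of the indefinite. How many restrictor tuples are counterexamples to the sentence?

"it" takes "a toy" as antecedent — a donkey pronoun bound across the clause boundary.
Strong reading: for every (c,t) with unwrapped(c,t), kept(c,t).
Restrictor pairs: (C1,T2) ✗  (C1,T5) ✗  (C1,T6) ✗  (C1,T8) ✗  (C2,T3) ✗  (C2,T5) ✗  (C3,T2) ✗  (C3,T4) ✗  (C3,T6) ✓  (C3,T7) ✓  (C3,T8) ✗
Counterexamples (restrictor pairs failing the scope): 9.

9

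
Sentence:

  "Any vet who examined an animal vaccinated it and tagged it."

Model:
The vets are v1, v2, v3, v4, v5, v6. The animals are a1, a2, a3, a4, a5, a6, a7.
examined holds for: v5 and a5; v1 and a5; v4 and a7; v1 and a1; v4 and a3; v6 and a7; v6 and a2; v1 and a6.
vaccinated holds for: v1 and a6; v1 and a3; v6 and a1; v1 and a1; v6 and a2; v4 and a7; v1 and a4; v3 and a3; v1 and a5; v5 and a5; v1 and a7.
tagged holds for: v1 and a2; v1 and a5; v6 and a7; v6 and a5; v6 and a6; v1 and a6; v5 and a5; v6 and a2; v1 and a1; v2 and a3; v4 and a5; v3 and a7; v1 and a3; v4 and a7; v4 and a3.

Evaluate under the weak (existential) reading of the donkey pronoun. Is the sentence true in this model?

"it" takes "an animal" as antecedent — a donkey pronoun bound across the clause boundary.
Weak reading: every vet v with some examined-animal has at least one examined-animal a such that vaccinated(v,a) ∧ tagged(v,a).
Per vet: v1:✓  v4:✓  v5:✓  v6:✓
Every vet in the restrictor has a witness.

True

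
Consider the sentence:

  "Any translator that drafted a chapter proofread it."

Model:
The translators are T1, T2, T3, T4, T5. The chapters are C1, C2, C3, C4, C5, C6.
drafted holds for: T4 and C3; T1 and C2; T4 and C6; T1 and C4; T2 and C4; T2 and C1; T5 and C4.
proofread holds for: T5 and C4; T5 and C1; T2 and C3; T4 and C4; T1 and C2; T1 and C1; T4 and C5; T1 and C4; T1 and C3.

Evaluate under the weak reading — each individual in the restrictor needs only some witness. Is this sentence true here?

False

"it" takes "a chapter" as antecedent — a donkey pronoun bound across the clause boundary.
Weak reading: every translator t with some drafted-chapter has at least one drafted-chapter c such that proofread(t,c).
Per translator: T1:✓  T2:✗  T4:✗  T5:✓
T2 has no witness among its drafted-chapters.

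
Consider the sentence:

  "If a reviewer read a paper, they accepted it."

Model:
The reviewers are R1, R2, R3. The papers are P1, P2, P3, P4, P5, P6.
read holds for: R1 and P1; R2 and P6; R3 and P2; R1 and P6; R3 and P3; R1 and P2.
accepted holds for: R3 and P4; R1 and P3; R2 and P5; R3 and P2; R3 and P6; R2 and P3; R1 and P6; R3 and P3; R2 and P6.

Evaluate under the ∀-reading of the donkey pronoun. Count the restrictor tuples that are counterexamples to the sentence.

2

"it" takes "a paper" as antecedent — a donkey pronoun bound across the clause boundary.
Strong reading: for every (r,p) with read(r,p), accepted(r,p).
Restrictor pairs: (R1,P1) ✗  (R1,P2) ✗  (R1,P6) ✓  (R2,P6) ✓  (R3,P2) ✓  (R3,P3) ✓
Counterexamples (restrictor pairs failing the scope): 2.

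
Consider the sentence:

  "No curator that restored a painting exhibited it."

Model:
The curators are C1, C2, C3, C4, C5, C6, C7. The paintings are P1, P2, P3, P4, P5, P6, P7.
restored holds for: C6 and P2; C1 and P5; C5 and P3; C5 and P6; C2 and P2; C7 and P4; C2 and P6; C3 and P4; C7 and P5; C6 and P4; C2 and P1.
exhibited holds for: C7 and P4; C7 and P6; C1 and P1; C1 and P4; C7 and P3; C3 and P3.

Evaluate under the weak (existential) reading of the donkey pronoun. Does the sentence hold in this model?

"it" takes "a painting" as antecedent — a donkey pronoun bound across the clause boundary.
Truth condition: for no (c,p) with restored(c,p) does exhibited(c,p) hold.
Restrictor pairs — does the scope hold? (C1,P5):fails  (C2,P1):fails  (C2,P2):fails  (C2,P6):fails  (C3,P4):fails  (C5,P3):fails  (C5,P6):fails  (C6,P2):fails  (C6,P4):fails  (C7,P4):holds  (C7,P5):fails
Scope holds for 1 pair(s), so the sentence is false.

False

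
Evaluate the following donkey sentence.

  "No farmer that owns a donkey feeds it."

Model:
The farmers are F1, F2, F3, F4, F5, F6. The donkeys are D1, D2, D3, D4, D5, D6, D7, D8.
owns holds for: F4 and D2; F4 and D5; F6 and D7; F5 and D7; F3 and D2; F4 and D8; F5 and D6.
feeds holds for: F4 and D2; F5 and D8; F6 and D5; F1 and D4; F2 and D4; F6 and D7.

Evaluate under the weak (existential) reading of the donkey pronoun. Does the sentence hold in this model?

"it" takes "a donkey" as antecedent — a donkey pronoun bound across the clause boundary.
Truth condition: for no (f,d) with owns(f,d) does feeds(f,d) hold.
Restrictor pairs — does the scope hold? (F3,D2):fails  (F4,D2):holds  (F4,D5):fails  (F4,D8):fails  (F5,D6):fails  (F5,D7):fails  (F6,D7):holds
Scope holds for 2 pair(s), so the sentence is false.

False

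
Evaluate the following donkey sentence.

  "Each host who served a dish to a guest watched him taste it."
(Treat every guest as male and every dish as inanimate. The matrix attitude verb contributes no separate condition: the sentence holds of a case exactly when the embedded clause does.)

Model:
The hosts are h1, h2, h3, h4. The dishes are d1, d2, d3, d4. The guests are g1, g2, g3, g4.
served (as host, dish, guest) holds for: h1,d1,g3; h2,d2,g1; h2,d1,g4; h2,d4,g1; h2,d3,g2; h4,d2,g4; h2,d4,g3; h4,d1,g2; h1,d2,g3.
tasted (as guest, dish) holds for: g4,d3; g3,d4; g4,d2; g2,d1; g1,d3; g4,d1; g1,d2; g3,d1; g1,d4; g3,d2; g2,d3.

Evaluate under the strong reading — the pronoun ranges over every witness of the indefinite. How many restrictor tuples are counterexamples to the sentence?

"him" takes "a guest" as antecedent and "it" takes "a dish"; both are donkey pronouns co-varying with the restrictor.
Strong reading: for every (h,d,g) with served(h,d,g), tasted(g,d).
Restrictor triples: (h1,d1,g3)→tasted(g3,d1) ✓  (h1,d2,g3)→tasted(g3,d2) ✓  (h2,d1,g4)→tasted(g4,d1) ✓  (h2,d2,g1)→tasted(g1,d2) ✓  (h2,d3,g2)→tasted(g2,d3) ✓  (h2,d4,g1)→tasted(g1,d4) ✓  (h2,d4,g3)→tasted(g3,d4) ✓  (h4,d1,g2)→tasted(g2,d1) ✓  (h4,d2,g4)→tasted(g4,d2) ✓
Counterexamples (restrictor triples failing the scope): 0.

0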